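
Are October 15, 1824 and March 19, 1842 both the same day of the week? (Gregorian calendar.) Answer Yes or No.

From Oct 15, 1824 to Mar 19, 1842 is 6364 days.
6364 mod 7 = 1, so they are different weekdays.
(Oct 15, 1824 is a Friday; Mar 19, 1842 is a Saturday.)

No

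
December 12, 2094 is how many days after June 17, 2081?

4926

Jun 17, 2081 → Jun 17, 2082: 365 days.
Jun 17, 2082 → Jun 17, 2083: 365 days.
Jun 17, 2083 → Jun 17, 2084: 366 days (Feb 29, 2084 is in that span).
Jun 17, 2084 → Jun 17, 2085: 365 days.
Jun 17, 2085 → Jun 17, 2086: 365 days.
Jun 17, 2086 → Jun 17, 2087: 365 days.
Jun 17, 2087 → Jun 17, 2088: 366 days (Feb 29, 2088 is in that span).
Jun 17, 2088 → Jun 17, 2089: 365 days.
Jun 17, 2089 → Jun 17, 2090: 365 days.
Jun 17, 2090 → Jun 17, 2091: 365 days.
Jun 17, 2091 → Jun 17, 2092: 366 days (Feb 29, 2092 is in that span).
Jun 17, 2092 → Jun 17, 2093: 365 days.
Jun 17, 2093 → Jun 17, 2094: 365 days.
Jun 17, 2094 → Jul 17, 2094: 30 days (June has 30).
Jul 17, 2094 → Aug 17, 2094: 31 days (July has 31).
Aug 17, 2094 → Sep 17, 2094: 31 days (August has 31).
Sep 17, 2094 → Oct 17, 2094: 30 days (September has 30).
Oct 17, 2094 → Nov 17, 2094: 31 days (October has 31).
Nov 17, 2094 → Dec 12, 2094: 25 days.
Total: 4926 days.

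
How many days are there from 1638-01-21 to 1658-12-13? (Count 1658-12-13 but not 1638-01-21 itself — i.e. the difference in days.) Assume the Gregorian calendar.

Jan 21, 1638 → Jan 21, 1639: 365 days.
Jan 21, 1639 → Jan 21, 1640: 365 days.
Jan 21, 1640 → Jan 21, 1641: 366 days (Feb 29, 1640 is in that span).
Jan 21, 1641 → Jan 21, 1642: 365 days.
Jan 21, 1642 → Jan 21, 1643: 365 days.
Jan 21, 1643 → Jan 21, 1644: 365 days.
Jan 21, 1644 → Jan 21, 1645: 366 days (Feb 29, 1644 is in that span).
Jan 21, 1645 → Jan 21, 1646: 365 days.
Jan 21, 1646 → Jan 21, 1647: 365 days.
Jan 21, 1647 → Jan 21, 1648: 365 days.
Jan 21, 1648 → Jan 21, 1649: 366 days (Feb 29, 1648 is in that span).
Jan 21, 1649 → Jan 21, 1650: 365 days.
Jan 21, 1650 → Jan 21, 1651: 365 days.
Jan 21, 1651 → Jan 21, 1652: 365 days.
Jan 21, 1652 → Jan 21, 1653: 366 days (Feb 29, 1652 is in that span).
Jan 21, 1653 → Jan 21, 1654: 365 days.
Jan 21, 1654 → Jan 21, 1655: 365 days.
Jan 21, 1655 → Jan 21, 1656: 365 days.
Jan 21, 1656 → Jan 21, 1657: 366 days (Feb 29, 1656 is in that span).
Jan 21, 1657 → Jan 21, 1658: 365 days.
Jan 21, 1658 → Feb 21, 1658: 31 days (January has 31).
Feb 21, 1658 → Mar 21, 1658: 28 days (February has 28).
Mar 21, 1658 → Apr 21, 1658: 31 days (March has 31).
Apr 21, 1658 → May 21, 1658: 30 days (April has 30).
May 21, 1658 → Jun 21, 1658: 31 days (May has 31).
Jun 21, 1658 → Jul 21, 1658: 30 days (June has 30).
Jul 21, 1658 → Aug 21, 1658: 31 days (July has 31).
Aug 21, 1658 → Sep 21, 1658: 31 days (August has 31).
Sep 21, 1658 → Oct 21, 1658: 30 days (September has 30).
Oct 21, 1658 → Nov 21, 1658: 31 days (October has 31).
Nov 21, 1658 → Dec 13, 1658: 22 days.
Total: 7631 days.

7631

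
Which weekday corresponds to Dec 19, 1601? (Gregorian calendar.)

Doomsday rule: the anchor day for the 1600s is Tuesday. For year 01: 1÷12 = 0 r 1, and 1÷4 = 0, so 0+1+0 = 1.
Tuesday + 1 ≡ Wednesday — that's 1601's doomsday.
In December the doomsday date is Dec 12.
Dec 19 is 7 days after Dec 12; 7 mod 7 = 0, so Wednesday + 0 = Wednesday.

Wednesday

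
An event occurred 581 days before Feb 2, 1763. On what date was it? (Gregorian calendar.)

July 1, 1761

−365 (one year) → Feb 2, 1762 (216 left).
−2 → Jan 31, 1762 (end of Jan, 31 days; 214 left).
−31 → Dec 31, 1761 (end of Dec, 31 days; 183 left).
−31 → Nov 30, 1761 (end of Nov, 30 days; 152 left).
−30 → Oct 31, 1761 (end of Oct, 31 days; 122 left).
−31 → Sep 30, 1761 (end of Sep, 30 days; 91 left).
−30 → Aug 31, 1761 (end of Aug, 31 days; 61 left).
−31 → Jul 31, 1761 (end of Jul, 31 days; 30 left).
−30 → Jul 1, 1761.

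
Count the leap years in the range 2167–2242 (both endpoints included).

18

Multiples of 4 in [2167,2242]: 19.
Of those, multiples of 100: 1 (not leap unless ÷400).
Multiples of 400: 0.
Leap years = 19 − 1 + 0 = 18.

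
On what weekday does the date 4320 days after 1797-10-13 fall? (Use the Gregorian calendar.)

First find the weekday of Oct 13, 1797. Doomsday rule: the anchor day for the 1700s is Sunday. For year 97: 97÷12 = 8 r 1, and 1÷4 = 0, so 8+1+0 = 9.
Sunday + 9 ≡ Tuesday — that's 1797's doomsday.
In October the doomsday date is Oct 10.
Oct 13 is 3 days after Oct 10; 3 mod 7 = 3, so Tuesday + 3 = Friday.
4320 mod 7 = 1, so 4320 days after a Friday is Friday + 1 = Saturday.

Saturday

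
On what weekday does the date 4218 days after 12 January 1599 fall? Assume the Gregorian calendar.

First find the weekday of Jan 12, 1599. Doomsday rule: the anchor day for the 1500s is Wednesday. For year 99: 99÷12 = 8 r 3, and 3÷4 = 0, so 8+3+0 = 11.
Wednesday + 11 ≡ Sunday — that's 1599's doomsday.
In January the doomsday date is Jan 3 (1599 is not a leap year).
Jan 12 is 9 days after Jan 3; 9 mod 7 = 2, so Sunday + 2 = Tuesday.
4218 mod 7 = 4, so 4218 days after a Tuesday is Tuesday + 4 = Saturday.

Saturday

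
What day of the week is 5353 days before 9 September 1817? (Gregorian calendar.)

Thursday

First find the weekday of Sep 9, 1817. Doomsday rule: the anchor day for the 1800s is Friday. For year 17: 17÷12 = 1 r 5, and 5÷4 = 1, so 1+5+1 = 7.
Friday + 7 ≡ Friday — that's 1817's doomsday.
In September the doomsday date is Sep 5.
Sep 9 is 4 days after Sep 5; 4 mod 7 = 4, so Friday + 4 = Tuesday.
5353 mod 7 = 5, so 5353 days before a Tuesday is Tuesday − 5 = Thursday.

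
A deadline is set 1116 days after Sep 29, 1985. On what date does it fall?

+365 (one year) → Sep 29, 1986 (751 left).
+365 (one year) → Sep 29, 1987 (386 left).
Sep has 30 days: +2 → Oct 1, 1987 (384 left).
Oct has 31 days: +31 → Nov 1, 1987 (353 left).
Nov has 30 days: +30 → Dec 1, 1987 (323 left).
Dec has 31 days: +31 → Jan 1, 1988 (292 left).
Jan has 31 days: +31 → Feb 1, 1988 (261 left).
Feb has 29 days: +29 → Mar 1, 1988 (232 left).
Mar has 31 days: +31 → Apr 1, 1988 (201 left).
Apr has 30 days: +30 → May 1, 1988 (171 left).
May has 31 days: +31 → Jun 1, 1988 (140 left).
Jun has 30 days: +30 → Jul 1, 1988 (110 left).
Jul has 31 days: +31 → Aug 1, 1988 (79 left).
Aug has 31 days: +31 → Sep 1, 1988 (48 left).
Sep has 30 days: +30 → Oct 1, 1988 (18 left).
+18 → Oct 19, 1988.

October 19, 1988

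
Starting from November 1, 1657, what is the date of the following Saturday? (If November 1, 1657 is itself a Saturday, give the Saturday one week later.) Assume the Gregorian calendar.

Nov 1, 1657 is a Thursday.
From Thursday to the next Saturday is 2 days.
Nov 1, 1657 + 2 = Nov 3, 1657.

November 3, 1657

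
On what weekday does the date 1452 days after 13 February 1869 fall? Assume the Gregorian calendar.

Tuesday

Feb 13, 1869 is a Saturday.
1452 mod 7 = 3, so 1452 days after a Saturday is Saturday + 3 = Tuesday.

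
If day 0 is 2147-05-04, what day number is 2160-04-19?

May 4, 2147 → May 4, 2148: 366 days (Feb 29, 2148 is in that span).
May 4, 2148 → May 4, 2149: 365 days.
May 4, 2149 → May 4, 2150: 365 days.
May 4, 2150 → May 4, 2151: 365 days.
May 4, 2151 → May 4, 2152: 366 days (Feb 29, 2152 is in that span).
May 4, 2152 → May 4, 2153: 365 days.
May 4, 2153 → May 4, 2154: 365 days.
May 4, 2154 → May 4, 2155: 365 days.
May 4, 2155 → May 4, 2156: 366 days (Feb 29, 2156 is in that span).
May 4, 2156 → May 4, 2157: 365 days.
May 4, 2157 → May 4, 2158: 365 days.
May 4, 2158 → May 4, 2159: 365 days.
May 4, 2159 → Jun 4, 2159: 31 days (May has 31).
Jun 4, 2159 → Jul 4, 2159: 30 days (June has 30).
Jul 4, 2159 → Aug 4, 2159: 31 days (July has 31).
Aug 4, 2159 → Sep 4, 2159: 31 days (August has 31).
Sep 4, 2159 → Oct 4, 2159: 30 days (September has 30).
Oct 4, 2159 → Nov 4, 2159: 31 days (October has 31).
Nov 4, 2159 → Dec 4, 2159: 30 days (November has 30).
Dec 4, 2159 → Jan 4, 2160: 31 days (December has 31).
Jan 4, 2160 → Feb 4, 2160: 31 days (January has 31).
Feb 4, 2160 → Mar 4, 2160: 29 days (February has 29).
Mar 4, 2160 → Apr 4, 2160: 31 days (March has 31).
Apr 4, 2160 → Apr 19, 2160: 15 days.
Total: 4734 days.

4734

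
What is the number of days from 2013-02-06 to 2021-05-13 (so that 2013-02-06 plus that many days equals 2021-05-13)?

Feb 6, 2013 → Feb 6, 2014: 365 days.
Feb 6, 2014 → Feb 6, 2015: 365 days.
Feb 6, 2015 → Feb 6, 2016: 365 days.
Feb 6, 2016 → Feb 6, 2017: 366 days (Feb 29, 2016 is in that span).
Feb 6, 2017 → Feb 6, 2018: 365 days.
Feb 6, 2018 → Feb 6, 2019: 365 days.
Feb 6, 2019 → Feb 6, 2020: 365 days.
Feb 6, 2020 → Feb 6, 2021: 366 days (Feb 29, 2020 is in that span).
Feb 6, 2021 → Mar 6, 2021: 28 days (February has 28).
Mar 6, 2021 → Apr 6, 2021: 31 days (March has 31).
Apr 6, 2021 → May 6, 2021: 30 days (April has 30).
May 6, 2021 → May 13, 2021: 7 days.
Total: 3018 days.

3018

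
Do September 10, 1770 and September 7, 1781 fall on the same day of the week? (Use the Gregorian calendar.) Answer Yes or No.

From Sep 10, 1770 to Sep 7, 1781 is 4015 days.
4015 mod 7 = 4, so they are different weekdays.
(Sep 10, 1770 is a Monday; Sep 7, 1781 is a Friday.)

No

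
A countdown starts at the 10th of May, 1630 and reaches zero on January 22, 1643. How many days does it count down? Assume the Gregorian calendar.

4640

May 10, 1630 → May 10, 1631: 365 days.
May 10, 1631 → May 10, 1632: 366 days (Feb 29, 1632 is in that span).
May 10, 1632 → May 10, 1633: 365 days.
May 10, 1633 → May 10, 1634: 365 days.
May 10, 1634 → May 10, 1635: 365 days.
May 10, 1635 → May 10, 1636: 366 days (Feb 29, 1636 is in that span).
May 10, 1636 → May 10, 1637: 365 days.
May 10, 1637 → May 10, 1638: 365 days.
May 10, 1638 → May 10, 1639: 365 days.
May 10, 1639 → May 10, 1640: 366 days (Feb 29, 1640 is in that span).
May 10, 1640 → May 10, 1641: 365 days.
May 10, 1641 → May 10, 1642: 365 days.
May 10, 1642 → Jun 10, 1642: 31 days (May has 31).
Jun 10, 1642 → Jul 10, 1642: 30 days (June has 30).
Jul 10, 1642 → Aug 10, 1642: 31 days (July has 31).
Aug 10, 1642 → Sep 10, 1642: 31 days (August has 31).
Sep 10, 1642 → Oct 10, 1642: 30 days (September has 30).
Oct 10, 1642 → Nov 10, 1642: 31 days (October has 31).
Nov 10, 1642 → Dec 10, 1642: 30 days (November has 30).
Dec 10, 1642 → Jan 10, 1643: 31 days (December has 31).
Jan 10, 1643 → Jan 22, 1643: 12 days.
Total: 4640 days.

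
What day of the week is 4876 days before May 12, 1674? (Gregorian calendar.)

Tuesday

May 12, 1674 is a Saturday.
4876 mod 7 = 4, so 4876 days before a Saturday is Saturday − 4 = Tuesday.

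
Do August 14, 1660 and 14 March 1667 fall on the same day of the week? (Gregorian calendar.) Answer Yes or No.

From Aug 14, 1660 to Mar 14, 1667 is 2403 days.
2403 mod 7 = 2, so they are different weekdays.
(Aug 14, 1660 is a Saturday; Mar 14, 1667 is a Monday.)

No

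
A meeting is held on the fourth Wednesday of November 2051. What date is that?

November 22, 2051

November 1, 2051 is a Wednesday.
The first Wednesday is therefore November 1 (same day).
The fourth Wednesday is 1 + 3×7 = November 22.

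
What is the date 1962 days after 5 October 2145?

+365 (one year) → Oct 5, 2146 (1597 left).
+365 (one year) → Oct 5, 2147 (1232 left).
+366 (one year; includes Feb 29, 2148) → Oct 5, 2148 (866 left).
+365 (one year) → Oct 5, 2149 (501 left).
+365 (one year) → Oct 5, 2150 (136 left).
Oct has 31 days: +27 → Nov 1, 2150 (109 left).
Nov has 30 days: +30 → Dec 1, 2150 (79 left).
Dec has 31 days: +31 → Jan 1, 2151 (48 left).
Jan has 31 days: +31 → Feb 1, 2151 (17 left).
+17 → Feb 18, 2151.

February 18, 2151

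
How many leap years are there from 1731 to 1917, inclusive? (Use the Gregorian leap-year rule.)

45

Multiples of 4 in [1731,1917]: 47.
Of those, multiples of 100: 2 (not leap unless ÷400).
Multiples of 400: 0.
Leap years = 47 − 2 + 0 = 45.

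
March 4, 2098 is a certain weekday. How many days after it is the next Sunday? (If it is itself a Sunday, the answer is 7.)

5

Mar 4, 2098 is a Tuesday.
From Tuesday to the next Sunday is 5 days.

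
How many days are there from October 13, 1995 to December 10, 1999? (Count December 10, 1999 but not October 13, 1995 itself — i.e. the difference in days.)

Oct 13, 1995 → Oct 13, 1996: 366 days (Feb 29, 1996 is in that span).
Oct 13, 1996 → Oct 13, 1997: 365 days.
Oct 13, 1997 → Oct 13, 1998: 365 days.
Oct 13, 1998 → Oct 13, 1999: 365 days.
Oct 13, 1999 → Nov 13, 1999: 31 days (October has 31).
Nov 13, 1999 → Dec 10, 1999: 27 days.
Total: 1519 days.

1519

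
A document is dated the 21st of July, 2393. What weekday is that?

Doomsday rule: the anchor day for the 2300s is Wednesday. For year 93: 93÷12 = 7 r 9, and 9÷4 = 2, so 7+9+2 = 18.
Wednesday + 18 ≡ Sunday — that's 2393's doomsday.
In July the doomsday date is Jul 11.
Jul 21 is 10 days after Jul 11; 10 mod 7 = 3, so Sunday + 3 = Wednesday.

Wednesday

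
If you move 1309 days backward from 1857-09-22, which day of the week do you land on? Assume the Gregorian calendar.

First find the weekday of Sep 22, 1857. Doomsday rule: the anchor day for the 1800s is Friday. For year 57: 57÷12 = 4 r 9, and 9÷4 = 2, so 4+9+2 = 15.
Friday + 15 ≡ Saturday — that's 1857's doomsday.
In September the doomsday date is Sep 5.
Sep 22 is 17 days after Sep 5; 17 mod 7 = 3, so Saturday + 3 = Tuesday.
1309 mod 7 = 0, so 1309 days before a Tuesday is Tuesday − 0 = Tuesday.

Tuesday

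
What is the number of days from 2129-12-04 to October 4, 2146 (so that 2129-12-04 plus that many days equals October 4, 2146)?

Dec 4, 2129 → Dec 4, 2130: 365 days.
Dec 4, 2130 → Dec 4, 2131: 365 days.
Dec 4, 2131 → Dec 4, 2132: 366 days (Feb 29, 2132 is in that span).
Dec 4, 2132 → Dec 4, 2133: 365 days.
Dec 4, 2133 → Dec 4, 2134: 365 days.
Dec 4, 2134 → Dec 4, 2135: 365 days.
Dec 4, 2135 → Dec 4, 2136: 366 days (Feb 29, 2136 is in that span).
Dec 4, 2136 → Dec 4, 2137: 365 days.
Dec 4, 2137 → Dec 4, 2138: 365 days.
Dec 4, 2138 → Dec 4, 2139: 365 days.
Dec 4, 2139 → Dec 4, 2140: 366 days (Feb 29, 2140 is in that span).
Dec 4, 2140 → Dec 4, 2141: 365 days.
Dec 4, 2141 → Dec 4, 2142: 365 days.
Dec 4, 2142 → Dec 4, 2143: 365 days.
Dec 4, 2143 → Dec 4, 2144: 366 days (Feb 29, 2144 is in that span).
Dec 4, 2144 → Dec 4, 2145: 365 days.
Dec 4, 2145 → Jan 4, 2146: 31 days (December has 31).
Jan 4, 2146 → Feb 4, 2146: 31 days (January has 31).
Feb 4, 2146 → Mar 4, 2146: 28 days (February has 28).
Mar 4, 2146 → Apr 4, 2146: 31 days (March has 31).
Apr 4, 2146 → May 4, 2146: 30 days (April has 30).
May 4, 2146 → Jun 4, 2146: 31 days (May has 31).
Jun 4, 2146 → Jul 4, 2146: 30 days (June has 30).
Jul 4, 2146 → Aug 4, 2146: 31 days (July has 31).
Aug 4, 2146 → Sep 4, 2146: 31 days (August has 31).
Sep 4, 2146 → Oct 4, 2146: 30 days.
Total: 6148 days.

6148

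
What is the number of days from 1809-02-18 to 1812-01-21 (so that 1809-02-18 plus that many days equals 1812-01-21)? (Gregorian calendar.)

1067

Feb 18, 1809 → Feb 18, 1810: 365 days.
Feb 18, 1810 → Feb 18, 1811: 365 days.
Feb 18, 1811 → Mar 18, 1811: 28 days (February has 28).
Mar 18, 1811 → Apr 18, 1811: 31 days (March has 31).
Apr 18, 1811 → May 18, 1811: 30 days (April has 30).
May 18, 1811 → Jun 18, 1811: 31 days (May has 31).
Jun 18, 1811 → Jul 18, 1811: 30 days (June has 30).
Jul 18, 1811 → Aug 18, 1811: 31 days (July has 31).
Aug 18, 1811 → Sep 18, 1811: 31 days (August has 31).
Sep 18, 1811 → Oct 18, 1811: 30 days (September has 30).
Oct 18, 1811 → Nov 18, 1811: 31 days (October has 31).
Nov 18, 1811 → Dec 18, 1811: 30 days (November has 30).
Dec 18, 1811 → Jan 18, 1812: 31 days (December has 31).
Jan 18, 1812 → Jan 21, 1812: 3 days.
Total: 1067 days.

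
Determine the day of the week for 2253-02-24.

Thursday

Doomsday rule: the anchor day for the 2200s is Friday. For year 53: 53÷12 = 4 r 5, and 5÷4 = 1, so 4+5+1 = 10.
Friday + 10 ≡ Monday — that's 2253's doomsday.
In February the doomsday date is Feb 28 (2253 is not a leap year).
Feb 24 is 4 days before Feb 28; 4 mod 7 = 4, so Monday − 4 = Thursday.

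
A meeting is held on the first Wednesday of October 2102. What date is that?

October 4, 2102

October 1, 2102 is a Sunday.
The first Wednesday is therefore October 4 (3 days later).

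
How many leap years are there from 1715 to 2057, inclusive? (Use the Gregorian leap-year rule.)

84

Multiples of 4 in [1715,2057]: 86.
Of those, multiples of 100: 3 (not leap unless ÷400).
Multiples of 400: 1.
Leap years = 86 − 3 + 1 = 84.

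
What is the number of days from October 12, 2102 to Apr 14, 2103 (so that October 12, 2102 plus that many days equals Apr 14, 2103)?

Oct 12, 2102 → Nov 12, 2102: 31 days (October has 31).
Nov 12, 2102 → Dec 12, 2102: 30 days (November has 30).
Dec 12, 2102 → Jan 12, 2103: 31 days (December has 31).
Jan 12, 2103 → Feb 12, 2103: 31 days (January has 31).
Feb 12, 2103 → Mar 12, 2103: 28 days (February has 28).
Mar 12, 2103 → Apr 12, 2103: 31 days (March has 31).
Apr 12, 2103 → Apr 14, 2103: 2 days.
Total: 184 days.

184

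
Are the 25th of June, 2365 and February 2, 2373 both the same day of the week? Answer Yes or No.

From Jun 25, 2365 to Feb 2, 2373 is 2779 days.
2779 mod 7 = 0, so they are the same weekday.
(Jun 25, 2365 is a Friday; Feb 2, 2373 is a Friday.)

Yes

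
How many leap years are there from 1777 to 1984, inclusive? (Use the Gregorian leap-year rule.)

Multiples of 4 in [1777,1984]: 52.
Of those, multiples of 100: 2 (not leap unless ÷400).
Multiples of 400: 0.
Leap years = 52 − 2 + 0 = 50.

50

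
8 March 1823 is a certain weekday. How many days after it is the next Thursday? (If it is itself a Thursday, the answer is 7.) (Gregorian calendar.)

5

Mar 8, 1823 is a Saturday.
From Saturday to the next Thursday is 5 days.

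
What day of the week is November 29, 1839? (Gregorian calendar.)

Doomsday rule: the anchor day for the 1800s is Friday. For year 39: 39÷12 = 3 r 3, and 3÷4 = 0, so 3+3+0 = 6.
Friday + 6 ≡ Thursday — that's 1839's doomsday.
In November the doomsday date is Nov 7.
Nov 29 is 22 days after Nov 7; 22 mod 7 = 1, so Thursday + 1 = Friday.

Friday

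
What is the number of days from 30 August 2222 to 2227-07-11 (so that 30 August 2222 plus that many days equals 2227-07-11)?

Aug 30, 2222 → Aug 30, 2223: 365 days.
Aug 30, 2223 → Aug 30, 2224: 366 days (Feb 29, 2224 is in that span).
Aug 30, 2224 → Aug 30, 2225: 365 days.
Aug 30, 2225 → Aug 30, 2226: 365 days.
Aug 30, 2226 → Sep 30, 2226: 31 days (August has 31).
Sep 30, 2226 → Oct 30, 2226: 30 days (September has 30).
Oct 30, 2226 → Nov 30, 2226: 31 days (October has 31).
Nov 30, 2226 → Dec 30, 2226: 30 days (November has 30).
Dec 30, 2226 → Jan 30, 2227: 31 days (December has 31).
Jan 30, 2227 → Feb 28, 2227: 29 days (January has 31).
Feb 28, 2227 → Mar 28, 2227: 28 days (February has 28).
Mar 28, 2227 → Apr 28, 2227: 31 days (March has 31).
Apr 28, 2227 → May 28, 2227: 30 days (April has 30).
May 28, 2227 → Jun 28, 2227: 31 days (May has 31).
Jun 28, 2227 → Jul 11, 2227: 13 days.
Total: 1776 days.

1776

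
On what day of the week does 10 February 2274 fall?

Doomsday rule: the anchor day for the 2200s is Friday. For year 74: 74÷12 = 6 r 2, and 2÷4 = 0, so 6+2+0 = 8.
Friday + 8 ≡ Saturday — that's 2274's doomsday.
In February the doomsday date is Feb 28 (2274 is not a leap year).
Feb 10 is 18 days before Feb 28; 18 mod 7 = 4, so Saturday − 4 = Tuesday.

Tuesday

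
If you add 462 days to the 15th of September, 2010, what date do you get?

December 21, 2011

+365 (one year) → Sep 15, 2011 (97 left).
Sep has 30 days: +16 → Oct 1, 2011 (81 left).
Oct has 31 days: +31 → Nov 1, 2011 (50 left).
Nov has 30 days: +30 → Dec 1, 2011 (20 left).
+20 → Dec 21, 2011.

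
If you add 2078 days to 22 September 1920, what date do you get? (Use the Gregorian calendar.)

+365 (one year) → Sep 22, 1921 (1713 left).
+365 (one year) → Sep 22, 1922 (1348 left).
+365 (one year) → Sep 22, 1923 (983 left).
+366 (one year; includes Feb 29, 1924) → Sep 22, 1924 (617 left).
+365 (one year) → Sep 22, 1925 (252 left).
Sep has 30 days: +9 → Oct 1, 1925 (243 left).
Oct has 31 days: +31 → Nov 1, 1925 (212 left).
Nov has 30 days: +30 → Dec 1, 1925 (182 left).
Dec has 31 days: +31 → Jan 1, 1926 (151 left).
Jan has 31 days: +31 → Feb 1, 1926 (120 left).
Feb has 28 days: +28 → Mar 1, 1926 (92 left).
Mar has 31 days: +31 → Apr 1, 1926 (61 left).
Apr has 30 days: +30 → May 1, 1926 (31 left).
May has 31 days: +31 → Jun 1, 1926 (0 left).

June 1, 1926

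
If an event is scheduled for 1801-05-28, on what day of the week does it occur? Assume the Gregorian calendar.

Doomsday rule: the anchor day for the 1800s is Friday. For year 01: 1÷12 = 0 r 1, and 1÷4 = 0, so 0+1+0 = 1.
Friday + 1 ≡ Saturday — that's 1801's doomsday.
In May the doomsday date is May 9.
May 28 is 19 days after May 9; 19 mod 7 = 5, so Saturday + 5 = Thursday.

Thursday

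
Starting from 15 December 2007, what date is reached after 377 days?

Dec has 31 days: +17 → Jan 1, 2008 (360 left).
Jan has 31 days: +31 → Feb 1, 2008 (329 left).
Feb has 29 days: +29 → Mar 1, 2008 (300 left).
Mar has 31 days: +31 → Apr 1, 2008 (269 left).
Apr has 30 days: +30 → May 1, 2008 (239 left).
May has 31 days: +31 → Jun 1, 2008 (208 left).
Jun has 30 days: +30 → Jul 1, 2008 (178 left).
Jul has 31 days: +31 → Aug 1, 2008 (147 left).
Aug has 31 days: +31 → Sep 1, 2008 (116 left).
Sep has 30 days: +30 → Oct 1, 2008 (86 left).
Oct has 31 days: +31 → Nov 1, 2008 (55 left).
Nov has 30 days: +30 → Dec 1, 2008 (25 left).
+25 → Dec 26, 2008.

December 26, 2008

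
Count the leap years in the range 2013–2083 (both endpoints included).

Multiples of 4 in [2013,2083]: 17.
Of those, multiples of 100: 0 (not leap unless ÷400).
Multiples of 400: 0.
Leap years = 17 − 0 + 0 = 17.

17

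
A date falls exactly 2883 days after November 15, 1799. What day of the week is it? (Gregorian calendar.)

Thursday

First find the weekday of Nov 15, 1799. Doomsday rule: the anchor day for the 1700s is Sunday. For year 99: 99÷12 = 8 r 3, and 3÷4 = 0, so 8+3+0 = 11.
Sunday + 11 ≡ Thursday — that's 1799's doomsday.
In November the doomsday date is Nov 7.
Nov 15 is 8 days after Nov 7; 8 mod 7 = 1, so Thursday + 1 = Friday.
2883 mod 7 = 6, so 2883 days after a Friday is Friday + 6 = Thursday.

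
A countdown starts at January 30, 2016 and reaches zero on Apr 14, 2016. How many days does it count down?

Jan 30, 2016 → Feb 29, 2016: 30 days (January has 31).
Feb 29, 2016 → Mar 29, 2016: 29 days (February has 29).
Mar 29, 2016 → Apr 14, 2016: 16 days.
Total: 75 days.

75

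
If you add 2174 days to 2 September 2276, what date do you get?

August 16, 2282

+365 (one year) → Sep 2, 2277 (1809 left).
+365 (one year) → Sep 2, 2278 (1444 left).
+365 (one year) → Sep 2, 2279 (1079 left).
+366 (one year; includes Feb 29, 2280) → Sep 2, 2280 (713 left).
+365 (one year) → Sep 2, 2281 (348 left).
Sep has 30 days: +29 → Oct 1, 2281 (319 left).
Oct has 31 days: +31 → Nov 1, 2281 (288 left).
Nov has 30 days: +30 → Dec 1, 2281 (258 left).
Dec has 31 days: +31 → Jan 1, 2282 (227 left).
Jan has 31 days: +31 → Feb 1, 2282 (196 left).
Feb has 28 days: +28 → Mar 1, 2282 (168 left).
Mar has 31 days: +31 → Apr 1, 2282 (137 left).
Apr has 30 days: +30 → May 1, 2282 (107 left).
May has 31 days: +31 → Jun 1, 2282 (76 left).
Jun has 30 days: +30 → Jul 1, 2282 (46 left).
Jul has 31 days: +31 → Aug 1, 2282 (15 left).
+15 → Aug 16, 2282.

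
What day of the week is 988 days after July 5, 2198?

Friday

First find the weekday of Jul 5, 2198. Doomsday rule: the anchor day for the 2100s is Sunday. For year 98: 98÷12 = 8 r 2, and 2÷4 = 0, so 8+2+0 = 10.
Sunday + 10 ≡ Wednesday — that's 2198's doomsday.
In July the doomsday date is Jul 11.
Jul 5 is 6 days before Jul 11; 6 mod 7 = 6, so Wednesday − 6 = Thursday.
988 mod 7 = 1, so 988 days after a Thursday is Thursday + 1 = Friday.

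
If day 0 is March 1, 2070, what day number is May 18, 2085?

Mar 1, 2070 → Mar 1, 2071: 365 days.
Mar 1, 2071 → Mar 1, 2072: 366 days (Feb 29, 2072 is in that span).
Mar 1, 2072 → Mar 1, 2073: 365 days.
Mar 1, 2073 → Mar 1, 2074: 365 days.
Mar 1, 2074 → Mar 1, 2075: 365 days.
Mar 1, 2075 → Mar 1, 2076: 366 days (Feb 29, 2076 is in that span).
Mar 1, 2076 → Mar 1, 2077: 365 days.
Mar 1, 2077 → Mar 1, 2078: 365 days.
Mar 1, 2078 → Mar 1, 2079: 365 days.
Mar 1, 2079 → Mar 1, 2080: 366 days (Feb 29, 2080 is in that span).
Mar 1, 2080 → Mar 1, 2081: 365 days.
Mar 1, 2081 → Mar 1, 2082: 365 days.
Mar 1, 2082 → Mar 1, 2083: 365 days.
Mar 1, 2083 → Mar 1, 2084: 366 days (Feb 29, 2084 is in that span).
Mar 1, 2084 → Mar 1, 2085: 365 days.
Mar 1, 2085 → Apr 1, 2085: 31 days (March has 31).
Apr 1, 2085 → May 1, 2085: 30 days (April has 30).
May 1, 2085 → May 18, 2085: 17 days.
Total: 5557 days.

5557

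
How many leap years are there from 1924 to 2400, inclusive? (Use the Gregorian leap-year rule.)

Multiples of 4 in [1924,2400]: 120.
Of those, multiples of 100: 5 (not leap unless ÷400).
Multiples of 400: 2.
Leap years = 120 − 5 + 2 = 117.

117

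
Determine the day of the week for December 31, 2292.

Doomsday rule: the anchor day for the 2200s is Friday. For year 92: 92÷12 = 7 r 8, and 8÷4 = 2, so 7+8+2 = 17.
Friday + 17 ≡ Monday — that's 2292's doomsday.
In December the doomsday date is Dec 12.
Dec 31 is 19 days after Dec 12; 19 mod 7 = 5, so Monday + 5 = Saturday.

Saturday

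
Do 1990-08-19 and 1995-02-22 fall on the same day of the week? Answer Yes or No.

No

From Aug 19, 1990 to Feb 22, 1995 is 1648 days.
1648 mod 7 = 3, so they are different weekdays.
(Aug 19, 1990 is a Sunday; Feb 22, 1995 is a Wednesday.)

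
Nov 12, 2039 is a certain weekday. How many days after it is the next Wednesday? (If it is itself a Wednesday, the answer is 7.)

4

Nov 12, 2039 is a Saturday.
From Saturday to the next Wednesday is 4 days.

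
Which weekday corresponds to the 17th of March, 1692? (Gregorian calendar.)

Monday

Doomsday rule: the anchor day for the 1600s is Tuesday. For year 92: 92÷12 = 7 r 8, and 8÷4 = 2, so 7+8+2 = 17.
Tuesday + 17 ≡ Friday — that's 1692's doomsday.
In March the doomsday date is Mar 14.
Mar 17 is 3 days after Mar 14; 3 mod 7 = 3, so Friday + 3 = Monday.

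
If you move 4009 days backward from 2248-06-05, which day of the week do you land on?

First find the weekday of Jun 5, 2248. Doomsday rule: the anchor day for the 2200s is Friday. For year 48: 48÷12 = 4 r 0, and 0÷4 = 0, so 4+0+0 = 4.
Friday + 4 ≡ Tuesday — that's 2248's doomsday.
In June the doomsday date is Jun 6.
Jun 5 is 1 day before Jun 6; 1 mod 7 = 1, so Tuesday − 1 = Monday.
4009 mod 7 = 5, so 4009 days before a Monday is Monday − 5 = Wednesday.

Wednesday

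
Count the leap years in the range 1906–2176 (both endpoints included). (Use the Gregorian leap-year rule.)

Multiples of 4 in [1906,2176]: 68.
Of those, multiples of 100: 2 (not leap unless ÷400).
Multiples of 400: 1.
Leap years = 68 − 2 + 1 = 67.

67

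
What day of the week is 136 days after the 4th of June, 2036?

Saturday

Jun 4, 2036 is a Wednesday.
136 mod 7 = 3, so 136 days after a Wednesday is Wednesday + 3 = Saturday.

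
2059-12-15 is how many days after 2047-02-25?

4676

Feb 25, 2047 → Feb 25, 2048: 365 days.
Feb 25, 2048 → Feb 25, 2049: 366 days (Feb 29, 2048 is in that span).
Feb 25, 2049 → Feb 25, 2050: 365 days.
Feb 25, 2050 → Feb 25, 2051: 365 days.
Feb 25, 2051 → Feb 25, 2052: 365 days.
Feb 25, 2052 → Feb 25, 2053: 366 days (Feb 29, 2052 is in that span).
Feb 25, 2053 → Feb 25, 2054: 365 days.
Feb 25, 2054 → Feb 25, 2055: 365 days.
Feb 25, 2055 → Feb 25, 2056: 365 days.
Feb 25, 2056 → Feb 25, 2057: 366 days (Feb 29, 2056 is in that span).
Feb 25, 2057 → Feb 25, 2058: 365 days.
Feb 25, 2058 → Feb 25, 2059: 365 days.
Feb 25, 2059 → Mar 25, 2059: 28 days (February has 28).
Mar 25, 2059 → Apr 25, 2059: 31 days (March has 31).
Apr 25, 2059 → May 25, 2059: 30 days (April has 30).
May 25, 2059 → Jun 25, 2059: 31 days (May has 31).
Jun 25, 2059 → Jul 25, 2059: 30 days (June has 30).
Jul 25, 2059 → Aug 25, 2059: 31 days (July has 31).
Aug 25, 2059 → Sep 25, 2059: 31 days (August has 31).
Sep 25, 2059 → Oct 25, 2059: 30 days (September has 30).
Oct 25, 2059 → Nov 25, 2059: 31 days (October has 31).
Nov 25, 2059 → Dec 15, 2059: 20 days.
Total: 4676 days.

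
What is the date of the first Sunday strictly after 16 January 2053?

Jan 16, 2053 is a Thursday.
From Thursday to the next Sunday is 3 days.
Jan 16, 2053 + 3 = Jan 19, 2053.

January 19, 2053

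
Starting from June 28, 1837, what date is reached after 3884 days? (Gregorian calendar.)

February 15, 1848

+365 (one year) → Jun 28, 1838 (3519 left).
+365 (one year) → Jun 28, 1839 (3154 left).
+366 (one year; includes Feb 29, 1840) → Jun 28, 1840 (2788 left).
+365 (one year) → Jun 28, 1841 (2423 left).
+365 (one year) → Jun 28, 1842 (2058 left).
+365 (one year) → Jun 28, 1843 (1693 left).
+366 (one year; includes Feb 29, 1844) → Jun 28, 1844 (1327 left).
+365 (one year) → Jun 28, 1845 (962 left).
+365 (one year) → Jun 28, 1846 (597 left).
+365 (one year) → Jun 28, 1847 (232 left).
Jun has 30 days: +3 → Jul 1, 1847 (229 left).
Jul has 31 days: +31 → Aug 1, 1847 (198 left).
Aug has 31 days: +31 → Sep 1, 1847 (167 left).
Sep has 30 days: +30 → Oct 1, 1847 (137 left).
Oct has 31 days: +31 → Nov 1, 1847 (106 left).
Nov has 30 days: +30 → Dec 1, 1847 (76 left).
Dec has 31 days: +31 → Jan 1, 1848 (45 left).
Jan has 31 days: +31 → Feb 1, 1848 (14 left).
+14 → Feb 15, 1848.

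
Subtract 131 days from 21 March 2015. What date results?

−21 → Feb 28, 2015 (end of Feb, 28 days; 110 left).
−28 → Jan 31, 2015 (end of Jan, 31 days; 82 left).
−31 → Dec 31, 2014 (end of Dec, 31 days; 51 left).
−31 → Nov 30, 2014 (end of Nov, 30 days; 20 left).
−20 → Nov 10, 2014.

November 10, 2014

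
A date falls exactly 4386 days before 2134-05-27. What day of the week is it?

First find the weekday of May 27, 2134. Doomsday rule: the anchor day for the 2100s is Sunday. For year 34: 34÷12 = 2 r 10, and 10÷4 = 2, so 2+10+2 = 14.
Sunday + 14 ≡ Sunday — that's 2134's doomsday.
In May the doomsday date is May 9.
May 27 is 18 days after May 9; 18 mod 7 = 4, so Sunday + 4 = Thursday.
4386 mod 7 = 4, so 4386 days before a Thursday is Thursday − 4 = Sunday.

Sunday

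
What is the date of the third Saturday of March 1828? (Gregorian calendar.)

March 1, 1828 is a Saturday.
The first Saturday is therefore March 1 (same day).
The third Saturday is 1 + 2×7 = March 15.

March 15, 1828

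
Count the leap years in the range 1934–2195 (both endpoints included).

Multiples of 4 in [1934,2195]: 65.
Of those, multiples of 100: 2 (not leap unless ÷400).
Multiples of 400: 1.
Leap years = 65 − 2 + 1 = 64.

64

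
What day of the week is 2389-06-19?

Monday

Doomsday rule: the anchor day for the 2300s is Wednesday. For year 89: 89÷12 = 7 r 5, and 5÷4 = 1, so 7+5+1 = 13.
Wednesday + 13 ≡ Tuesday — that's 2389's doomsday.
In June the doomsday date is Jun 6.
Jun 19 is 13 days after Jun 6; 13 mod 7 = 6, so Tuesday + 6 = Monday.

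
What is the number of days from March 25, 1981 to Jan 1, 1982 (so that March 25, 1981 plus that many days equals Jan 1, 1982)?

282

Mar 25, 1981 → Apr 25, 1981: 31 days (March has 31).
Apr 25, 1981 → May 25, 1981: 30 days (April has 30).
May 25, 1981 → Jun 25, 1981: 31 days (May has 31).
Jun 25, 1981 → Jul 25, 1981: 30 days (June has 30).
Jul 25, 1981 → Aug 25, 1981: 31 days (July has 31).
Aug 25, 1981 → Sep 25, 1981: 31 days (August has 31).
Sep 25, 1981 → Oct 25, 1981: 30 days (September has 30).
Oct 25, 1981 → Nov 25, 1981: 31 days (October has 31).
Nov 25, 1981 → Dec 25, 1981: 30 days (November has 30).
Dec 25, 1981 → Jan 1, 1982: 7 days.
Total: 282 days.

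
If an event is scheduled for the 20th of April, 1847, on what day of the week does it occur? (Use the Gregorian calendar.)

Doomsday rule: the anchor day for the 1800s is Friday. For year 47: 47÷12 = 3 r 11, and 11÷4 = 2, so 3+11+2 = 16.
Friday + 16 ≡ Sunday — that's 1847's doomsday.
In April the doomsday date is Apr 4.
Apr 20 is 16 days after Apr 4; 16 mod 7 = 2, so Sunday + 2 = Tuesday.

Tuesday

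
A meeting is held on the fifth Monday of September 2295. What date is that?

September 30, 2295

September 1, 2295 is a Sunday.
The first Monday is therefore September 2 (1 days later).
The fifth Monday is 2 + 4×7 = September 30.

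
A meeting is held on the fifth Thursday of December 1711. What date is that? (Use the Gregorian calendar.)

December 1, 1711 is a Tuesday.
The first Thursday is therefore December 3 (2 days later).
The fifth Thursday is 3 + 4×7 = December 31.

December 31, 1711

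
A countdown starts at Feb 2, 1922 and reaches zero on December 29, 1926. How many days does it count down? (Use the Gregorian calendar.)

1791

Feb 2, 1922 → Feb 2, 1923: 365 days.
Feb 2, 1923 → Feb 2, 1924: 365 days.
Feb 2, 1924 → Feb 2, 1925: 366 days (Feb 29, 1924 is in that span).
Feb 2, 1925 → Feb 2, 1926: 365 days.
Feb 2, 1926 → Mar 2, 1926: 28 days (February has 28).
Mar 2, 1926 → Apr 2, 1926: 31 days (March has 31).
Apr 2, 1926 → May 2, 1926: 30 days (April has 30).
May 2, 1926 → Jun 2, 1926: 31 days (May has 31).
Jun 2, 1926 → Jul 2, 1926: 30 days (June has 30).
Jul 2, 1926 → Aug 2, 1926: 31 days (July has 31).
Aug 2, 1926 → Sep 2, 1926: 31 days (August has 31).
Sep 2, 1926 → Oct 2, 1926: 30 days (September has 30).
Oct 2, 1926 → Nov 2, 1926: 31 days (October has 31).
Nov 2, 1926 → Dec 2, 1926: 30 days (November has 30).
Dec 2, 1926 → Dec 29, 1926: 27 days.
Total: 1791 days.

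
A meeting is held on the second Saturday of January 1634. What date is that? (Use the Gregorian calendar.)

January 14, 1634

January 1, 1634 is a Sunday.
The first Saturday is therefore January 7 (6 days later).
The second Saturday is 7 + 1×7 = January 14.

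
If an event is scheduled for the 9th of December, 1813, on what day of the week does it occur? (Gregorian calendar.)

Doomsday rule: the anchor day for the 1800s is Friday. For year 13: 13÷12 = 1 r 1, and 1÷4 = 0, so 1+1+0 = 2.
Friday + 2 ≡ Sunday — that's 1813's doomsday.
In December the doomsday date is Dec 12.
Dec 9 is 3 days before Dec 12; 3 mod 7 = 3, so Sunday − 3 = Thursday.

Thursday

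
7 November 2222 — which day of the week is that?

Thursday

Doomsday rule: the anchor day for the 2200s is Friday. For year 22: 22÷12 = 1 r 10, and 10÷4 = 2, so 1+10+2 = 13.
Friday + 13 ≡ Thursday — that's 2222's doomsday.
In November the doomsday date is Nov 7.
Nov 7 is the doomsday itself: Thursday.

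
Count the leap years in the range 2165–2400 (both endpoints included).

Multiples of 4 in [2165,2400]: 59.
Of those, multiples of 100: 3 (not leap unless ÷400).
Multiples of 400: 1.
Leap years = 59 − 3 + 1 = 57.

57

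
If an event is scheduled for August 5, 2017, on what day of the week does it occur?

Doomsday rule: the anchor day for the 2000s is Tuesday. For year 17: 17÷12 = 1 r 5, and 5÷4 = 1, so 1+5+1 = 7.
Tuesday + 7 ≡ Tuesday — that's 2017's doomsday.
In August the doomsday date is Aug 8.
Aug 5 is 3 days before Aug 8; 3 mod 7 = 3, so Tuesday − 3 = Saturday.

Saturday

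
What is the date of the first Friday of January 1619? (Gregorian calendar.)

January 1, 1619 is a Tuesday.
The first Friday is therefore January 4 (3 days later).

January 4, 1619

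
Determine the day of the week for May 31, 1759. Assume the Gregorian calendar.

Doomsday rule: the anchor day for the 1700s is Sunday. For year 59: 59÷12 = 4 r 11, and 11÷4 = 2, so 4+11+2 = 17.
Sunday + 17 ≡ Wednesday — that's 1759's doomsday.
In May the doomsday date is May 9.
May 31 is 22 days after May 9; 22 mod 7 = 1, so Wednesday + 1 = Thursday.

Thursday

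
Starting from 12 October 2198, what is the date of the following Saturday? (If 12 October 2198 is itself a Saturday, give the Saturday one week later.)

Oct 12, 2198 is a Friday.
From Friday to the next Saturday is 1 day.
Oct 12, 2198 + 1 = Oct 13, 2198.

October 13, 2198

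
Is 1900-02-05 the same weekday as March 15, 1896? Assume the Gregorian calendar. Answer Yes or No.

No

From Mar 15, 1896 to Feb 5, 1900 is 1422 days.
1422 mod 7 = 1, so they are different weekdays.
(Mar 15, 1896 is a Sunday; Feb 5, 1900 is a Monday.)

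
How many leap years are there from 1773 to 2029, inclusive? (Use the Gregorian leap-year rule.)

Multiples of 4 in [1773,2029]: 64.
Of those, multiples of 100: 3 (not leap unless ÷400).
Multiples of 400: 1.
Leap years = 64 − 3 + 1 = 62.

62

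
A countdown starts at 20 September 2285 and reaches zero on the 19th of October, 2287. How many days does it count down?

759

Sep 20, 2285 → Sep 20, 2286: 365 days.
Sep 20, 2286 → Oct 20, 2286: 30 days (September has 30).
Oct 20, 2286 → Nov 20, 2286: 31 days (October has 31).
Nov 20, 2286 → Dec 20, 2286: 30 days (November has 30).
Dec 20, 2286 → Jan 20, 2287: 31 days (December has 31).
Jan 20, 2287 → Feb 20, 2287: 31 days (January has 31).
Feb 20, 2287 → Mar 20, 2287: 28 days (February has 28).
Mar 20, 2287 → Apr 20, 2287: 31 days (March has 31).
Apr 20, 2287 → May 20, 2287: 30 days (April has 30).
May 20, 2287 → Jun 20, 2287: 31 days (May has 31).
Jun 20, 2287 → Jul 20, 2287: 30 days (June has 30).
Jul 20, 2287 → Aug 20, 2287: 31 days (July has 31).
Aug 20, 2287 → Sep 20, 2287: 31 days (August has 31).
Sep 20, 2287 → Oct 19, 2287: 29 days.
Total: 759 days.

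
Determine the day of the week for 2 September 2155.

Tuesday

Doomsday rule: the anchor day for the 2100s is Sunday. For year 55: 55÷12 = 4 r 7, and 7÷4 = 1, so 4+7+1 = 12.
Sunday + 12 ≡ Friday — that's 2155's doomsday.
In September the doomsday date is Sep 5.
Sep 2 is 3 days before Sep 5; 3 mod 7 = 3, so Friday − 3 = Tuesday.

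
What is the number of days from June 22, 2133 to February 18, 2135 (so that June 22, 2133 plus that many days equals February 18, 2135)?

Jun 22, 2133 → Jun 22, 2134: 365 days.
Jun 22, 2134 → Jul 22, 2134: 30 days (June has 30).
Jul 22, 2134 → Aug 22, 2134: 31 days (July has 31).
Aug 22, 2134 → Sep 22, 2134: 31 days (August has 31).
Sep 22, 2134 → Oct 22, 2134: 30 days (September has 30).
Oct 22, 2134 → Nov 22, 2134: 31 days (October has 31).
Nov 22, 2134 → Dec 22, 2134: 30 days (November has 30).
Dec 22, 2134 → Jan 22, 2135: 31 days (December has 31).
Jan 22, 2135 → Feb 18, 2135: 27 days.
Total: 606 days.

606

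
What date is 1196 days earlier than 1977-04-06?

December 27, 1973

−365 (one year) → Apr 6, 1976 (831 left).
−366 (one year; includes Feb 29, 1976) → Apr 6, 1975 (465 left).
−365 (one year) → Apr 6, 1974 (100 left).
−6 → Mar 31, 1974 (end of Mar, 31 days; 94 left).
−31 → Feb 28, 1974 (end of Feb, 28 days; 63 left).
−28 → Jan 31, 1974 (end of Jan, 31 days; 35 left).
−31 → Dec 31, 1973 (end of Dec, 31 days; 4 left).
−4 → Dec 27, 1973.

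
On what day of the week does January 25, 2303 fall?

Doomsday rule: the anchor day for the 2300s is Wednesday. For year 03: 3÷12 = 0 r 3, and 3÷4 = 0, so 0+3+0 = 3.
Wednesday + 3 ≡ Saturday — that's 2303's doomsday.
In January the doomsday date is Jan 3 (2303 is not a leap year).
Jan 25 is 22 days after Jan 3; 22 mod 7 = 1, so Saturday + 1 = Sunday.

Sunday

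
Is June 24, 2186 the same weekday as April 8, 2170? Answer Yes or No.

No

From Apr 8, 2170 to Jun 24, 2186 is 5921 days.
5921 mod 7 = 6, so they are different weekdays.
(Apr 8, 2170 is a Sunday; Jun 24, 2186 is a Saturday.)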